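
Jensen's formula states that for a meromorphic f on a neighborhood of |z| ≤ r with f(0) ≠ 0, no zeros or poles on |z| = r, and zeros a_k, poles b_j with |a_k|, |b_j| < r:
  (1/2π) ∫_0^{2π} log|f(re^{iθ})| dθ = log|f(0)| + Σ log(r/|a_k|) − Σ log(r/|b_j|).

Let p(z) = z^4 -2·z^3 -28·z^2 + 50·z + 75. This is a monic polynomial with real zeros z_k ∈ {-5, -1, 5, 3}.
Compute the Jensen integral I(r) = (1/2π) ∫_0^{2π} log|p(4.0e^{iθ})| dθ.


Zeros: -5, -1, 3, 5; r = 4.0.
Inside |z| < r: -1, 3. Outside (|z| ≥ r): -5, 5.
p(0) = 75, so log|p(0)| = log(75) = 4.3175.
Apply Jensen: I(r) = log|p(0)| + Σ_k log(r/|z_k|), summed over zeros inside |z| < r.
  log(r/|z_k|) for z_k = -1: log(4.0/1) = 1.3863
  log(r/|z_k|) for z_k = 3: log(4.0/3) = 0.2877
  Outside zeros (-5, 5) contribute nothing to the Jensen sum.
Sum over inside zeros: 1.6740.
I(r) = log|p(0)| + (inside sum) = 4.3175 + 1.6740 = 5.9915.
Note: since some zeros are outside |z| ≤ r, the simplified n·log(r) form does NOT apply — only the inside zeros contribute.

I(r) ≈ 5.9915.


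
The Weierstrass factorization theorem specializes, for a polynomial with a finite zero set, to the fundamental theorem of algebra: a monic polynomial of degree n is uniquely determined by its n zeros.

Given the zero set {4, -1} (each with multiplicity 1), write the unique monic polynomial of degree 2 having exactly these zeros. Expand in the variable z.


The polynomial is p(z) = ∏_{α ∈ S} (z − α), where S = {4, -1}.
Expanding the product yields: p(z) = z^2 -3·z -4.
The resulting polynomial has degree 2 and real coefficients as required.

p(z) = z^2 -3·z -4.


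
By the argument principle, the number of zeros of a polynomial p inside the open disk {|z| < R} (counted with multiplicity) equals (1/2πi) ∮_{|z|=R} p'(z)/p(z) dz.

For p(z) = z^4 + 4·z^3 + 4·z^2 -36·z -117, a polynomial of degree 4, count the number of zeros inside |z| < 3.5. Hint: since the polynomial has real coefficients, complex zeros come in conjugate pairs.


The zeros of p are: -3, 3, (-2 + 3i), (-2 - 3i).
Their magnitudes are: 3, 3, 3.606, 3.606.
Zeros with |z| < R = 3.5: -3, 3.
Count = 2.
By the argument principle, (1/2πi) ∮_{|z|=R} p'(z)/p(z) dz equals exactly this count.

Number of zeros inside |z| < 3.5: 2.


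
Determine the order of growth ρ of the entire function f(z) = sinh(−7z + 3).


sinh(w) is a linear combination of e^{iw} and e^{−iw} (or e^w, e^{−w} in the hyperbolic case), so |sinh(w)| ≤ e^{|w|}. With w = −7z + 3, |w| ≤ 7|z| + 3 = 7r + 3 on |z| = r, giving M(r) ≤ e^{7r + 3}, so ρ ≤ 1. On a suitable ray (z = it for sin/cos; z = t for sinh/cosh, t real → ∞), |sinh(−7z + 3)| grows like e^{7|t|}/2, so ρ ≥ 1. Hence ρ = 1.
Therefore ρ = 1.

Order ρ = 1.


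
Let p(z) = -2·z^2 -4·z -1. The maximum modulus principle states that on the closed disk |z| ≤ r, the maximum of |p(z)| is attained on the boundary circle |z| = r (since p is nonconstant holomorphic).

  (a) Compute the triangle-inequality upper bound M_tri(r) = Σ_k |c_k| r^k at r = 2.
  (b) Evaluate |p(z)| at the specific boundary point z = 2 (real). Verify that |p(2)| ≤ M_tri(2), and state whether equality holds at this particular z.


Coefficients: c_0 = -1, c_1 = -4, c_2 = -2. Radius r = 2.
Part (a). Triangle bound: M_tri(r) = Σ_k |c_k| r^k
  = |-1|·2^0 + |-4|·2^1 + |-2|·2^2
  = 1 + 8 + 8 = 17.
This bounds M(r) := max_{|z|=r} |p(z)| from above; equality holds iff all terms c_k z^k can be made to align in phase at a single z on |z|=r.
Part (b). At z = 2 (real, on the circle |z| = r):
  p(2) = (-1)·2^0 + (-4)·2^1 + (-2)·2^2 = -17.
  |p(2)| = 17.
Since all nonzero coefficients share the same sign, |p(2)| = 17 = M_tri(2); the triangle bound is attained at z = 2, so in fact M(r) = 17.

M_tri(2) = 17; |p(2)| = 17; equality at z=2: yes.


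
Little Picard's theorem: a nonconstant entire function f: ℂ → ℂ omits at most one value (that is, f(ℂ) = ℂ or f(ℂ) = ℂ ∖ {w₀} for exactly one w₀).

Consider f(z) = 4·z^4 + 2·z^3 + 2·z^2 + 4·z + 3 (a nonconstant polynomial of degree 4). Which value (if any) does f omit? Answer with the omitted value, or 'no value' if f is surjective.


Little Picard bounds the complement of f(ℂ) to at most one point.
For every w ∈ ℂ, the equation p(z) − w = 0 is a nonconstant polynomial in z and hence has at least one root by the fundamental theorem of algebra. So p is surjective onto ℂ, omitting no value.

Omitted value: no value.


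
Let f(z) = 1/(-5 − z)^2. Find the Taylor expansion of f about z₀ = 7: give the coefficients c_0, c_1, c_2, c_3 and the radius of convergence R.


Let w = z − z₀, so z = z₀ + w.
Then -5 − z = -5 − (z₀ + w) = (-5 − z₀) − w = -12 − w.
f(z) = 1/(-12 − w)^2 = (1/(-12)^2) · (1 − w/(-12))^{−2}.
By the binomial series (1−u)^{−2} = Σ_{n≥0} C(n+1, 1) u^n for |u|<1, with u = w/(-12):
  c_n = C(n+1, 1) / (-12)^(n+2).
  c_0 = 1/(-12)^2 = 1/144.
  c_1 = 2/(-12)^3 = -1/864.
  c_2 = 3/(-12)^4 = 1/6912.
  c_3 = 4/(-12)^5 = -1/62208.
The series is valid for |w/d| < 1, i.e. |z − z₀| < |d|.
Radius of convergence: R = |-5 − z₀| = |-12| = 12 (distance from z₀ to the singularity z = -5).

c_0 = 1/144, c_1 = -1/864, c_2 = 1/6912, c_3 = -1/62208; R = 12.


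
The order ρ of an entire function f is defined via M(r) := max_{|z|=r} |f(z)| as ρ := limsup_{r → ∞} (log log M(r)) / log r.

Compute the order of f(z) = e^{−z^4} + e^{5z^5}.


Each summand is entire of order 4 and 5 respectively (as in the single-exponential case). The order of a sum is at most the max of the orders, so ρ ≤ 5. For the lower bound: on |z|=r choose arg z so that 5z^5 is real positive; then |e^{5z^5}| = e^{5r^5} while |e^{-1z^4}| ≤ e^{1r^4} = o(e^{5r^5}). So |f| ≥ e^{5r^5}(1 − o(1)) and ρ ≥ 5. Hence ρ = max(4, 5) = 5.
Therefore ρ = 5.

Order ρ = 5.


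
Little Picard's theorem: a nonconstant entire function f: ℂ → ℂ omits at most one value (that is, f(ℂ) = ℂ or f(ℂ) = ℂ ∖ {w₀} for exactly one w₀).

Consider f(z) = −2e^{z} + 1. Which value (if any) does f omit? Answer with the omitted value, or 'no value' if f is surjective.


Little Picard bounds the complement of f(ℂ) to at most one point.
e^{z} is never zero on ℂ, so -2·e^{z} takes every value in ℂ ∖ {0}. Adding 1 shifts the range to ℂ ∖ {1}. Thus f omits exactly the value 1.

Omitted value: 1.


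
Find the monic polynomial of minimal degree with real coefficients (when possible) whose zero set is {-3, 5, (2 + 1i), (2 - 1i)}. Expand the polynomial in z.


The polynomial is p(z) = ∏_{α ∈ S} (z − α), where S = {-3, 5, (2 + 1i), (2 - 1i)}.
Expanding the product yields: p(z) = z^4 -6·z^3 -2·z^2 + 50·z -75.
Note conjugate pairs combine to real quadratics: (z − (2+1i))(z − (2−1i)) = z² − 4z + 5.
The resulting polynomial has degree 4 and real coefficients as required.

p(z) = z^4 -6·z^3 -2·z^2 + 50·z -75.


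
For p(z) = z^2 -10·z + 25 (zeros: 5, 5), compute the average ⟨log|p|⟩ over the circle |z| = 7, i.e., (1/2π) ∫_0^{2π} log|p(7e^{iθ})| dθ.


Zeros: 5, 5; r = 7.
Inside |z| < r: 5, 5. Outside (|z| ≥ r): ∅.
p(0) = 25, so log|p(0)| = log(25) = 3.2189.
Apply Jensen: I(r) = log|p(0)| + Σ_k log(r/|z_k|), summed over zeros inside |z| < r.
  log(r/|z_k|) for z_k = 5: log(7/5) = 0.3365
  log(r/|z_k|) for z_k = 5: log(7/5) = 0.3365
Sum over inside zeros: 0.6729.
I(r) = log|p(0)| + (inside sum) = 3.2189 + 0.6729 = 3.8918.
Closed form (all zeros inside, monic): I(r) = n·log(r) = 2·log(7) = 3.8918. ✓

I(r) ≈ 3.8918.


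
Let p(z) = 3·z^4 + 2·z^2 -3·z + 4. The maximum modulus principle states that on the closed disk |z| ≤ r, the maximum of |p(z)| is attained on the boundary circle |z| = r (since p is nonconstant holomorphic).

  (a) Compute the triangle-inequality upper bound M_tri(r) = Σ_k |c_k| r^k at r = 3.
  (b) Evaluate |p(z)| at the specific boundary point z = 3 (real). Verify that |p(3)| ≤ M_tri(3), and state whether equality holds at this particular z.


Coefficients: c_0 = 4, c_1 = -3, c_2 = 2, c_3 = 0, c_4 = 3. Radius r = 3.
Part (a). Triangle bound: M_tri(r) = Σ_k |c_k| r^k
  = |4|·3^0 + |-3|·3^1 + |2|·3^2 + |0|·3^3 + |3|·3^4
  = 4 + 9 + 18 + 0 + 243 = 274.
This bounds M(r) := max_{|z|=r} |p(z)| from above; equality holds iff all terms c_k z^k can be made to align in phase at a single z on |z|=r.
Part (b). At z = 3 (real, on the circle |z| = r):
  p(3) = (4)·3^0 + (-3)·3^1 + (2)·3^2 + (0)·3^3 + (3)·3^4 = 256.
  |p(3)| = 256.
Check: |p(3)| = 256 ≤ 274 = M_tri(3). ✓ Equality does not hold at z = 3 (the coefficients have mixed signs, so the terms do not all align in phase there).

M_tri(3) = 274; |p(3)| = 256; equality at z=3: no.


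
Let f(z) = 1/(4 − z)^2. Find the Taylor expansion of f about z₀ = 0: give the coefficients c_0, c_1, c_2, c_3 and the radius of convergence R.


Let w = z − z₀, so z = z₀ + w.
Then 4 − z = 4 − (z₀ + w) = (4 − z₀) − w = 4 − w.
f(z) = 1/(4 − w)^2 = (1/(4)^2) · (1 − w/(4))^{−2}.
By the binomial series (1−u)^{−2} = Σ_{n≥0} C(n+1, 1) u^n for |u|<1, with u = w/(4):
  c_n = C(n+1, 1) / (4)^(n+2).
  c_0 = 1/(4)^2 = 1/16.
  c_1 = 2/(4)^3 = 1/32.
  c_2 = 3/(4)^4 = 3/256.
  c_3 = 4/(4)^5 = 1/256.
The series is valid for |w/d| < 1, i.e. |z − z₀| < |d|.
Radius of convergence: R = |4 − z₀| = |4| = 4 (distance from z₀ to the singularity z = 4).

c_0 = 1/16, c_1 = 1/32, c_2 = 3/256, c_3 = 1/256; R = 4.


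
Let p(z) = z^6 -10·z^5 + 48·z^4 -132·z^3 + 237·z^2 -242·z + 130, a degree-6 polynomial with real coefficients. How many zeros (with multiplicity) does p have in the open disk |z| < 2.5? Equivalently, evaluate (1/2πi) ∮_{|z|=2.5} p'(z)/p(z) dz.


The zeros of p are: (1 + 1i), (1 - 1i), (1 + 2i), (1 - 2i), (3 + 2i), (3 - 2i).
Their magnitudes are: 1.414, 1.414, 2.236, 2.236, 3.606, 3.606.
Zeros with |z| < R = 2.5: (1 + 1i), (1 - 1i), (1 + 2i), (1 - 2i).
Count = 4.
By the argument principle, (1/2πi) ∮_{|z|=R} p'(z)/p(z) dz equals exactly this count.

Number of zeros inside |z| < 2.5: 4.


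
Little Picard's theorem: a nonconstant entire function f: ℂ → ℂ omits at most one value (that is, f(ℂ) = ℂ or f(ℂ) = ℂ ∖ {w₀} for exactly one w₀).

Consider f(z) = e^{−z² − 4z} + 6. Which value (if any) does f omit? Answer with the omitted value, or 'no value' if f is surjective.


Little Picard bounds the complement of f(ℂ) to at most one point.
The exponent g(z) = −z² − 4z is a nonconstant polynomial, hence surjective onto ℂ. So e^{g(z)} takes every value in {e^w : w ∈ ℂ} = ℂ ∖ {0}. Adding 6 shifts the range to ℂ ∖ {6}. f omits exactly 6.

Omitted value: 6.


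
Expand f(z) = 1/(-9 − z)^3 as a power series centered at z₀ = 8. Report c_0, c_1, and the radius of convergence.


Let w = z − z₀, so z = z₀ + w.
Then -9 − z = -9 − (z₀ + w) = (-9 − z₀) − w = -17 − w.
f(z) = 1/(-17 − w)^3 = (1/(-17)^3) · (1 − w/(-17))^{−3}.
By the binomial series (1−u)^{−3} = Σ_{n≥0} C(n+2, 2) u^n for |u|<1, with u = w/(-17):
  c_n = C(n+2, 2) / (-17)^(n+3).
  c_0 = 1/(-17)^3 = -1/4913.
  c_1 = 3/(-17)^4 = 3/83521.
The series is valid for |w/d| < 1, i.e. |z − z₀| < |d|.
Radius of convergence: R = |-9 − z₀| = |-17| = 17 (distance from z₀ to the singularity z = -9).

c_0 = -1/4913, c_1 = 3/83521; R = 17.


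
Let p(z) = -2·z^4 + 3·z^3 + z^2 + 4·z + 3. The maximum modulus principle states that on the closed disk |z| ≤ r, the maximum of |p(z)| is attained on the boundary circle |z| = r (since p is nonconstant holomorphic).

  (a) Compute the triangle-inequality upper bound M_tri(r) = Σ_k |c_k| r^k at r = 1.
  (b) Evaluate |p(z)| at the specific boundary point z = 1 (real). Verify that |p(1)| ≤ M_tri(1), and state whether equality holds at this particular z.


Coefficients: c_0 = 3, c_1 = 4, c_2 = 1, c_3 = 3, c_4 = -2. Radius r = 1.
Part (a). Triangle bound: M_tri(r) = Σ_k |c_k| r^k
  = |3|·1^0 + |4|·1^1 + |1|·1^2 + |3|·1^3 + |-2|·1^4
  = 3 + 4 + 1 + 3 + 2 = 13.
This bounds M(r) := max_{|z|=r} |p(z)| from above; equality holds iff all terms c_k z^k can be made to align in phase at a single z on |z|=r.
Part (b). At z = 1 (real, on the circle |z| = r):
  p(1) = (3)·1^0 + (4)·1^1 + (1)·1^2 + (3)·1^3 + (-2)·1^4 = 9.
  |p(1)| = 9.
Check: |p(1)| = 9 ≤ 13 = M_tri(1). ✓ Equality does not hold at z = 1 (the coefficients have mixed signs, so the terms do not all align in phase there).

M_tri(1) = 13; |p(1)| = 9; equality at z=1: no.


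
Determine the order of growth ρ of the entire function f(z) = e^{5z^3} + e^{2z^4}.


Each summand is entire of order 3 and 4 respectively (as in the single-exponential case). The order of a sum is at most the max of the orders, so ρ ≤ 4. For the lower bound: on |z|=r choose arg z so that 2z^4 is real positive; then |e^{2z^4}| = e^{2r^4} while |e^{5z^3}| ≤ e^{5r^3} = o(e^{2r^4}). So |f| ≥ e^{2r^4}(1 − o(1)) and ρ ≥ 4. Hence ρ = max(3, 4) = 4.
Therefore ρ = 4.

Order ρ = 4.


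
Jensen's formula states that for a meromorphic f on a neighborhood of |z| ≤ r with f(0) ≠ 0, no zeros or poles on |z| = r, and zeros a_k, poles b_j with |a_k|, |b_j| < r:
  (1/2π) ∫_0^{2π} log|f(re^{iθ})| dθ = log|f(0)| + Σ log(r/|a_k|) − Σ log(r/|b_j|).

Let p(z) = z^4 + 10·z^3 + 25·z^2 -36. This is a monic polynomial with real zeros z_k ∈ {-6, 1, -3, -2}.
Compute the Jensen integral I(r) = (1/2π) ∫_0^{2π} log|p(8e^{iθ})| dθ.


Zeros: -6, -3, -2, 1; r = 8.
Inside |z| < r: -6, -3, -2, 1. Outside (|z| ≥ r): ∅.
p(0) = -36, so log|p(0)| = log(36) = 3.5835.
Apply Jensen: I(r) = log|p(0)| + Σ_k log(r/|z_k|), summed over zeros inside |z| < r.
  log(r/|z_k|) for z_k = -6: log(8/6) = 0.2877
  log(r/|z_k|) for z_k = 1: log(8/1) = 2.0794
  log(r/|z_k|) for z_k = -3: log(8/3) = 0.9808
  log(r/|z_k|) for z_k = -2: log(8/2) = 1.3863
Sum over inside zeros: 4.7342.
I(r) = log|p(0)| + (inside sum) = 3.5835 + 4.7342 = 8.3178.
Closed form (all zeros inside, monic): I(r) = n·log(r) = 4·log(8) = 8.3178. ✓

I(r) ≈ 8.3178.


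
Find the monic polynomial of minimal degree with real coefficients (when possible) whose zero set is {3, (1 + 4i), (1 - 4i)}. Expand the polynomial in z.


The polynomial is p(z) = ∏_{α ∈ S} (z − α), where S = {3, (1 + 4i), (1 - 4i)}.
Expanding the product yields: p(z) = z^3 -5·z^2 + 23·z -51.
Note conjugate pairs combine to real quadratics: (z − (1+4i))(z − (1−4i)) = z² − 2z + 17.
The resulting polynomial has degree 3 and real coefficients as required.

p(z) = z^3 -5·z^2 + 23·z -51.


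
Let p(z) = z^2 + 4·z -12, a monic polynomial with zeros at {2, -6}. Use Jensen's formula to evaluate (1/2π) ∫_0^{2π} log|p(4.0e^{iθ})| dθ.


Zeros: -6, 2; r = 4.0.
Inside |z| < r: 2. Outside (|z| ≥ r): -6.
p(0) = -12, so log|p(0)| = log(12) = 2.4849.
Apply Jensen: I(r) = log|p(0)| + Σ_k log(r/|z_k|), summed over zeros inside |z| < r.
  log(r/|z_k|) for z_k = 2: log(4.0/2) = 0.6931
  Outside zeros (-6) contribute nothing to the Jensen sum.
Sum over inside zeros: 0.6931.
I(r) = log|p(0)| + (inside sum) = 2.4849 + 0.6931 = 3.1781.
Note: since some zeros are outside |z| ≤ r, the simplified n·log(r) form does NOT apply — only the inside zeros contribute.

I(r) ≈ 3.1781.


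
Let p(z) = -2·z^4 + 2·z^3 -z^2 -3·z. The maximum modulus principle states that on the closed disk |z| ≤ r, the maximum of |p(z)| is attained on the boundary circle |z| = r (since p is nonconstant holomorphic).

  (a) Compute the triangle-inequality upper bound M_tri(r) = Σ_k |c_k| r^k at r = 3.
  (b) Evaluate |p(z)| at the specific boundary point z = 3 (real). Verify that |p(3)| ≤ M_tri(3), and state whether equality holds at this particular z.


Coefficients: c_0 = 0, c_1 = -3, c_2 = -1, c_3 = 2, c_4 = -2. Radius r = 3.
Part (a). Triangle bound: M_tri(r) = Σ_k |c_k| r^k
  = |0|·3^0 + |-3|·3^1 + |-1|·3^2 + |2|·3^3 + |-2|·3^4
  = 0 + 9 + 9 + 54 + 162 = 234.
This bounds M(r) := max_{|z|=r} |p(z)| from above; equality holds iff all terms c_k z^k can be made to align in phase at a single z on |z|=r.
Part (b). At z = 3 (real, on the circle |z| = r):
  p(3) = (0)·3^0 + (-3)·3^1 + (-1)·3^2 + (2)·3^3 + (-2)·3^4 = -126.
  |p(3)| = 126.
Check: |p(3)| = 126 ≤ 234 = M_tri(3). ✓ Equality does not hold at z = 3 (the coefficients have mixed signs, so the terms do not all align in phase there).

M_tri(3) = 234; |p(3)| = 126; equality at z=3: no.


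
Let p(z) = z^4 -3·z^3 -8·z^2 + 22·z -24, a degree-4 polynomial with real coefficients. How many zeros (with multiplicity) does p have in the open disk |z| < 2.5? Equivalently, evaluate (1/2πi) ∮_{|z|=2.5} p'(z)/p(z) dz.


The zeros of p are: -3, 4, (1 + 1i), (1 - 1i).
Their magnitudes are: 3, 4, 1.414, 1.414.
Zeros with |z| < R = 2.5: (1 + 1i), (1 - 1i).
Count = 2.
By the argument principle, (1/2πi) ∮_{|z|=R} p'(z)/p(z) dz equals exactly this count.

Number of zeros inside |z| < 2.5: 2.


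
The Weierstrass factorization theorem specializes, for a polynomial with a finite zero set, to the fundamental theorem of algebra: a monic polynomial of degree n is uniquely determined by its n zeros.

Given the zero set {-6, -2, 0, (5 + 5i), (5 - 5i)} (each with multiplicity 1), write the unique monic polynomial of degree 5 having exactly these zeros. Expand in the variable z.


The polynomial is p(z) = ∏_{α ∈ S} (z − α), where S = {-6, -2, 0, (5 + 5i), (5 - 5i)}.
Expanding the product yields: p(z) = z^5 -2·z^4 -18·z^3 + 280·z^2 + 600·z.
Note conjugate pairs combine to real quadratics: (z − (5+5i))(z − (5−5i)) = z² − 10z + 50.
The resulting polynomial has degree 5 and real coefficients as required.

p(z) = z^5 -2·z^4 -18·z^3 + 280·z^2 + 600·z.


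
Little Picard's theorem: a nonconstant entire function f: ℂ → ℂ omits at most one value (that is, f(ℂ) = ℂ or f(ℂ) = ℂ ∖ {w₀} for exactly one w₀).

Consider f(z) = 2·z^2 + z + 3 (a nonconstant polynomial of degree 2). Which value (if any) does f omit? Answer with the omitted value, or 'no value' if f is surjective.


Little Picard bounds the complement of f(ℂ) to at most one point.
For every w ∈ ℂ, the equation p(z) − w = 0 is a nonconstant polynomial in z and hence has at least one root by the fundamental theorem of algebra. So p is surjective onto ℂ, omitting no value.

Omitted value: no value.


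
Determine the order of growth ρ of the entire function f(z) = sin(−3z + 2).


sin(w) is a linear combination of e^{iw} and e^{−iw} (or e^w, e^{−w} in the hyperbolic case), so |sin(w)| ≤ e^{|w|}. With w = −3z + 2, |w| ≤ 3|z| + 2 = 3r + 2 on |z| = r, giving M(r) ≤ e^{3r + 2}, so ρ ≤ 1. On a suitable ray (z = it for sin/cos; z = t for sinh/cosh, t real → ∞), |sin(−3z + 2)| grows like e^{3|t|}/2, so ρ ≥ 1. Hence ρ = 1.
Therefore ρ = 1.

Order ρ = 1.


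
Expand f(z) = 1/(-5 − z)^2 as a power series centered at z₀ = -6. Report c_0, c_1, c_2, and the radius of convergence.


Let w = z − z₀, so z = z₀ + w.
Then -5 − z = -5 − (z₀ + w) = (-5 − z₀) − w = 1 − w.
f(z) = 1/(1 − w)^2 = (1/(1)^2) · (1 − w/(1))^{−2}.
By the binomial series (1−u)^{−2} = Σ_{n≥0} C(n+1, 1) u^n for |u|<1, with u = w/(1):
  c_n = C(n+1, 1) / (1)^(n+2).
  c_0 = 1/(1)^2 = 1.
  c_1 = 2/(1)^3 = 2.
  c_2 = 3/(1)^4 = 3.
The series is valid for |w/d| < 1, i.e. |z − z₀| < |d|.
Radius of convergence: R = |-5 − z₀| = |1| = 1 (distance from z₀ to the singularity z = -5).

c_0 = 1, c_1 = 2, c_2 = 3; R = 1.


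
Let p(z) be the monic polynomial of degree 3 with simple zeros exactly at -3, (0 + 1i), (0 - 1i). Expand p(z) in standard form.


The polynomial is p(z) = ∏_{α ∈ S} (z − α), where S = {-3, (0 + 1i), (0 - 1i)}.
Expanding the product yields: p(z) = z^3 + 3·z^2 + z + 3.
Note conjugate pairs combine to real quadratics: (z − (0+1i))(z − (0−1i)) = z² + 1.
The resulting polynomial has degree 3 and real coefficients as required.

p(z) = z^3 + 3·z^2 + z + 3.


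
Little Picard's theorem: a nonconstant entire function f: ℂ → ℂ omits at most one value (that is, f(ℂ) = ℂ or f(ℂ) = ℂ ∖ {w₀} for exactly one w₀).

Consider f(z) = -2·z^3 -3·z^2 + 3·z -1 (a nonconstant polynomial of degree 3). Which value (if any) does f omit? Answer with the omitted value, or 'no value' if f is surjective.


Little Picard bounds the complement of f(ℂ) to at most one point.
For every w ∈ ℂ, the equation p(z) − w = 0 is a nonconstant polynomial in z and hence has at least one root by the fundamental theorem of algebra. So p is surjective onto ℂ, omitting no value.

Omitted value: no value.


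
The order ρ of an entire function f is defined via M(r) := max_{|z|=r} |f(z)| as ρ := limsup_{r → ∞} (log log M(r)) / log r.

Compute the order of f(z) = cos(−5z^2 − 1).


Write cos(w) = (e^{iw} ± e^{−iw})/(2 or 2i), so |cos(w)| ≤ e^{|w|}. With w = −5z^2 − 1, |w| ≤ 5r^2 + 1 on |z|=r, giving M(r) ≤ e^{5r^2 + 1} and ρ ≤ 2. For the lower bound, choose z on |z|=r with -5z^2 purely imaginary of modulus 5r^2; then |cos(−5z^2 − 1)| grows like e^{5r^2}/2, so ρ ≥ 2. Hence ρ = 2.
Therefore ρ = 2.

Order ρ = 2.


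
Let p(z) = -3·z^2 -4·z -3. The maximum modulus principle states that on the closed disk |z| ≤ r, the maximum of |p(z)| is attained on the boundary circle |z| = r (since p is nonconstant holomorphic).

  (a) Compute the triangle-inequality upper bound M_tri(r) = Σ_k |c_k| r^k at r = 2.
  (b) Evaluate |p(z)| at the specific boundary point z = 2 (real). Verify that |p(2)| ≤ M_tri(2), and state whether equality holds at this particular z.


Coefficients: c_0 = -3, c_1 = -4, c_2 = -3. Radius r = 2.
Part (a). Triangle bound: M_tri(r) = Σ_k |c_k| r^k
  = |-3|·2^0 + |-4|·2^1 + |-3|·2^2
  = 3 + 8 + 12 = 23.
This bounds M(r) := max_{|z|=r} |p(z)| from above; equality holds iff all terms c_k z^k can be made to align in phase at a single z on |z|=r.
Part (b). At z = 2 (real, on the circle |z| = r):
  p(2) = (-3)·2^0 + (-4)·2^1 + (-3)·2^2 = -23.
  |p(2)| = 23.
Since all nonzero coefficients share the same sign, |p(2)| = 23 = M_tri(2); the triangle bound is attained at z = 2, so in fact M(r) = 23.

M_tri(2) = 23; |p(2)| = 23; equality at z=2: yes.


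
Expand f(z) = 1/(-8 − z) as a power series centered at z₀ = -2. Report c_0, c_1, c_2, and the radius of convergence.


Let w = z − z₀, so z = z₀ + w.
Then -8 − z = -8 − (z₀ + w) = (-8 − z₀) − w = -6 − w.
f(z) = 1/(-6 − w) = (1/(-6)) · 1/(1 − w/(-6)) = Σ_{n≥0} w^n / (-6)^(n+1).
So c_n = 1/(-6)^(n+1):
  c_0 = 1/(-6)^1 = -1/6.
  c_1 = 1/(-6)^2 = 1/36.
  c_2 = 1/(-6)^3 = -1/216.
The series is valid for |w/d| < 1, i.e. |z − z₀| < |d|.
Radius of convergence: R = |-8 − z₀| = |-6| = 6 (distance from z₀ to the singularity z = -8).

c_0 = -1/6, c_1 = 1/36, c_2 = -1/216; R = 6.


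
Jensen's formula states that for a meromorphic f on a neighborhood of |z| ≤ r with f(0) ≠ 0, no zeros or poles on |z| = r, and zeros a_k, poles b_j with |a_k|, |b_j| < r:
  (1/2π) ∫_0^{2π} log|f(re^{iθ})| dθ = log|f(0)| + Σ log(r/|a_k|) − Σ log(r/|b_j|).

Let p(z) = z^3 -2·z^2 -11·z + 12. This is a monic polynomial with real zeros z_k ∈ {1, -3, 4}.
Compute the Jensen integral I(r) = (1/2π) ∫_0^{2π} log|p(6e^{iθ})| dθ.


Zeros: -3, 1, 4; r = 6.
Inside |z| < r: -3, 1, 4. Outside (|z| ≥ r): ∅.
p(0) = 12, so log|p(0)| = log(12) = 2.4849.
Apply Jensen: I(r) = log|p(0)| + Σ_k log(r/|z_k|), summed over zeros inside |z| < r.
  log(r/|z_k|) for z_k = 1: log(6/1) = 1.7918
  log(r/|z_k|) for z_k = -3: log(6/3) = 0.6931
  log(r/|z_k|) for z_k = 4: log(6/4) = 0.4055
Sum over inside zeros: 2.8904.
I(r) = log|p(0)| + (inside sum) = 2.4849 + 2.8904 = 5.3753.
Closed form (all zeros inside, monic): I(r) = n·log(r) = 3·log(6) = 5.3753. ✓

I(r) ≈ 5.3753.


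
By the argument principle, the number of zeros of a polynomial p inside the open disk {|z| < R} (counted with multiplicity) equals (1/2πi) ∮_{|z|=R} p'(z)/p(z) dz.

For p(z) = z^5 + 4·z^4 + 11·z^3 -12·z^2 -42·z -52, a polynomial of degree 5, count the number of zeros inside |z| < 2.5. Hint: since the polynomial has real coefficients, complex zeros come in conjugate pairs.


The zeros of p are: 2, (-2 + 3i), (-2 - 3i), (-1 + 1i), (-1 - 1i).
Their magnitudes are: 2, 3.606, 3.606, 1.414, 1.414.
Zeros with |z| < R = 2.5: 2, (-1 + 1i), (-1 - 1i).
Count = 3.
By the argument principle, (1/2πi) ∮_{|z|=R} p'(z)/p(z) dz equals exactly this count.

Number of zeros inside |z| < 2.5: 3.


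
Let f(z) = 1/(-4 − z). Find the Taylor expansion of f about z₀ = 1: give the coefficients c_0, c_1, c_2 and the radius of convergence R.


Let w = z − z₀, so z = z₀ + w.
Then -4 − z = -4 − (z₀ + w) = (-4 − z₀) − w = -5 − w.
f(z) = 1/(-5 − w) = (1/(-5)) · 1/(1 − w/(-5)) = Σ_{n≥0} w^n / (-5)^(n+1).
So c_n = 1/(-5)^(n+1):
  c_0 = 1/(-5)^1 = -1/5.
  c_1 = 1/(-5)^2 = 1/25.
  c_2 = 1/(-5)^3 = -1/125.
The series is valid for |w/d| < 1, i.e. |z − z₀| < |d|.
Radius of convergence: R = |-4 − z₀| = |-5| = 5 (distance from z₀ to the singularity z = -4).

c_0 = -1/5, c_1 = 1/25, c_2 = -1/125; R = 5.


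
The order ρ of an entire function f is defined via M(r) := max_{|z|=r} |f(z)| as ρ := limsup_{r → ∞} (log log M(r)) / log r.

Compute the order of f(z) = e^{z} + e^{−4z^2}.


Each summand is entire of order 1 and 2 respectively (as in the single-exponential case). The order of a sum is at most the max of the orders, so ρ ≤ 2. For the lower bound: on |z|=r choose arg z so that -4z^2 is real positive; then |e^{-4z^2}| = e^{4r^2} while |e^{1z}| ≤ e^{1r^1} = o(e^{4r^2}). So |f| ≥ e^{4r^2}(1 − o(1)) and ρ ≥ 2. Hence ρ = max(1, 2) = 2.
Therefore ρ = 2.

Order ρ = 2.


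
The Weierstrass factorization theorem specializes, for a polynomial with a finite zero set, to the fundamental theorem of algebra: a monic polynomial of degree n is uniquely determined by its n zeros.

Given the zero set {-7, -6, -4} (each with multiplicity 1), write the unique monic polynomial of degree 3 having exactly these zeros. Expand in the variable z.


The polynomial is p(z) = ∏_{α ∈ S} (z − α), where S = {-7, -6, -4}.
Expanding the product yields: p(z) = z^3 + 17·z^2 + 94·z + 168.
The resulting polynomial has degree 3 and real coefficients as required.

p(z) = z^3 + 17·z^2 + 94·z + 168.


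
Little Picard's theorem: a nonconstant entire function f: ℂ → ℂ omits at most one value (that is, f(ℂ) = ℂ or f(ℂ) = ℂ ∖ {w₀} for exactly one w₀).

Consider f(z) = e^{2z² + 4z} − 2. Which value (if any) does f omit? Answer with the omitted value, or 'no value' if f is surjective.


Little Picard bounds the complement of f(ℂ) to at most one point.
The exponent g(z) = 2z² + 4z is a nonconstant polynomial, hence surjective onto ℂ. So e^{g(z)} takes every value in {e^w : w ∈ ℂ} = ℂ ∖ {0}. Adding -2 shifts the range to ℂ ∖ {-2}. f omits exactly -2.

Omitted value: -2.


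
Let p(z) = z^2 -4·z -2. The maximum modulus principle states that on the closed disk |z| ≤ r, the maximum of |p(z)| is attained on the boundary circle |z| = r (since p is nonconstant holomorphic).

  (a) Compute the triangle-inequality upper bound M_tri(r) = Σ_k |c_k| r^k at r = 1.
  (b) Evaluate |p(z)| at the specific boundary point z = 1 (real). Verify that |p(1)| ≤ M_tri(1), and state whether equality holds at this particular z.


Coefficients: c_0 = -2, c_1 = -4, c_2 = 1. Radius r = 1.
Part (a). Triangle bound: M_tri(r) = Σ_k |c_k| r^k
  = |-2|·1^0 + |-4|·1^1 + |1|·1^2
  = 2 + 4 + 1 = 7.
This bounds M(r) := max_{|z|=r} |p(z)| from above; equality holds iff all terms c_k z^k can be made to align in phase at a single z on |z|=r.
Part (b). At z = 1 (real, on the circle |z| = r):
  p(1) = (-2)·1^0 + (-4)·1^1 + (1)·1^2 = -5.
  |p(1)| = 5.
Check: |p(1)| = 5 ≤ 7 = M_tri(1). ✓ Equality does not hold at z = 1 (the coefficients have mixed signs, so the terms do not all align in phase there).

M_tri(1) = 7; |p(1)| = 5; equality at z=1: no.


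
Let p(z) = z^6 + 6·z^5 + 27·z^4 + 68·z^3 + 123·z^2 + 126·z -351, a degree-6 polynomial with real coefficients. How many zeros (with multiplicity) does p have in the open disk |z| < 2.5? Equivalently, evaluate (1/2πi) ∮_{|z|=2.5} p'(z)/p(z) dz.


The zeros of p are: -3, (0 + 3i), (0 - 3i), (-2 + 3i), (-2 - 3i), 1.
Their magnitudes are: 3, 3, 3, 3.606, 3.606, 1.
Zeros with |z| < R = 2.5: 1.
Count = 1.
By the argument principle, (1/2πi) ∮_{|z|=R} p'(z)/p(z) dz equals exactly this count.

Number of zeros inside |z| < 2.5: 1.


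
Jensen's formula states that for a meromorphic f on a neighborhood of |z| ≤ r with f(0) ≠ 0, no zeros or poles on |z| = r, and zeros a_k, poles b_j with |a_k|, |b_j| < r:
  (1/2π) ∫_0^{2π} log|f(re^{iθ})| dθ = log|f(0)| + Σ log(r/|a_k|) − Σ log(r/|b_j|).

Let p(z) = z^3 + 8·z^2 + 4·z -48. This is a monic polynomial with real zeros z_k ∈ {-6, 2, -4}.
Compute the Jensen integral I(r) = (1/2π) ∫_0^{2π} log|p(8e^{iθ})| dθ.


Zeros: -6, -4, 2; r = 8.
Inside |z| < r: -6, -4, 2. Outside (|z| ≥ r): ∅.
p(0) = -48, so log|p(0)| = log(48) = 3.8712.
Apply Jensen: I(r) = log|p(0)| + Σ_k log(r/|z_k|), summed over zeros inside |z| < r.
  log(r/|z_k|) for z_k = -6: log(8/6) = 0.2877
  log(r/|z_k|) for z_k = 2: log(8/2) = 1.3863
  log(r/|z_k|) for z_k = -4: log(8/4) = 0.6931
Sum over inside zeros: 2.3671.
I(r) = log|p(0)| + (inside sum) = 3.8712 + 2.3671 = 6.2383.
Closed form (all zeros inside, monic): I(r) = n·log(r) = 3·log(8) = 6.2383. ✓

I(r) ≈ 6.2383.


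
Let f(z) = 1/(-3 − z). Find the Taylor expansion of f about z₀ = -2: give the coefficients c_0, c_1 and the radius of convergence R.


Let w = z − z₀, so z = z₀ + w.
Then -3 − z = -3 − (z₀ + w) = (-3 − z₀) − w = -1 − w.
f(z) = 1/(-1 − w) = (1/(-1)) · 1/(1 − w/(-1)) = Σ_{n≥0} w^n / (-1)^(n+1).
So c_n = 1/(-1)^(n+1):
  c_0 = 1/(-1)^1 = -1.
  c_1 = 1/(-1)^2 = 1.
The series is valid for |w/d| < 1, i.e. |z − z₀| < |d|.
Radius of convergence: R = |-3 − z₀| = |-1| = 1 (distance from z₀ to the singularity z = -3).

c_0 = -1, c_1 = 1; R = 1.


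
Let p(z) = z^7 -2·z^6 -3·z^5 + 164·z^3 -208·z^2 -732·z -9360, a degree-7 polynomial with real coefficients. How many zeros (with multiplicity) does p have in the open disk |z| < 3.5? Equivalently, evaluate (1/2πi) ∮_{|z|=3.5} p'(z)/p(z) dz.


The zeros of p are: 4, (-3 + 2i), (-3 - 2i), (3 + 3i), (3 - 3i), (-1 + 3i), (-1 - 3i).
Their magnitudes are: 4, 3.606, 3.606, 4.243, 4.243, 3.162, 3.162.
Zeros with |z| < R = 3.5: (-1 + 3i), (-1 - 3i).
Count = 2.
By the argument principle, (1/2πi) ∮_{|z|=R} p'(z)/p(z) dz equals exactly this count.

Number of zeros inside |z| < 3.5: 2.


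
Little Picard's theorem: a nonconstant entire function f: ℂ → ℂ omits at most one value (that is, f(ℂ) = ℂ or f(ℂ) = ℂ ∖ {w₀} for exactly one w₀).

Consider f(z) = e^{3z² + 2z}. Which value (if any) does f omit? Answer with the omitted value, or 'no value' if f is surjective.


Little Picard bounds the complement of f(ℂ) to at most one point.
The exponent g(z) = 3z² + 2z is a nonconstant polynomial, hence surjective onto ℂ. So e^{g(z)} takes every value in {e^w : w ∈ ℂ} = ℂ ∖ {0}. Adding 0 shifts the range to ℂ ∖ {0}. f omits exactly 0.

Omitted value: 0.


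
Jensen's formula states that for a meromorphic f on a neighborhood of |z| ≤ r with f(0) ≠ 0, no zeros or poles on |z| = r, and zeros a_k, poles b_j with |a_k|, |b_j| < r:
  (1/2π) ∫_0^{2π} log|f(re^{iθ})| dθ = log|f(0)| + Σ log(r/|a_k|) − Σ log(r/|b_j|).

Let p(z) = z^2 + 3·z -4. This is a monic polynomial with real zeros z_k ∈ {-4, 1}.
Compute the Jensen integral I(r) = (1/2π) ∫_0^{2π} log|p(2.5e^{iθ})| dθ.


Zeros: -4, 1; r = 2.5.
Inside |z| < r: 1. Outside (|z| ≥ r): -4.
p(0) = -4, so log|p(0)| = log(4) = 1.3863.
Apply Jensen: I(r) = log|p(0)| + Σ_k log(r/|z_k|), summed over zeros inside |z| < r.
  log(r/|z_k|) for z_k = 1: log(2.5/1) = 0.9163
  Outside zeros (-4) contribute nothing to the Jensen sum.
Sum over inside zeros: 0.9163.
I(r) = log|p(0)| + (inside sum) = 1.3863 + 0.9163 = 2.3026.
Note: since some zeros are outside |z| ≤ r, the simplified n·log(r) form does NOT apply — only the inside zeros contribute.

I(r) ≈ 2.3026.


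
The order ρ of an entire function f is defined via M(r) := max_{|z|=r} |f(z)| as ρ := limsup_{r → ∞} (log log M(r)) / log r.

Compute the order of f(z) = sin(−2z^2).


Write sin(w) = (e^{iw} ± e^{−iw})/(2 or 2i), so |sin(w)| ≤ e^{|w|}. With w = −2z^2, |w| ≤ 2r^2 + 0 on |z|=r, giving M(r) ≤ e^{2r^2 + 0} and ρ ≤ 2. For the lower bound, choose z on |z|=r with -2z^2 purely imaginary of modulus 2r^2; then |sin(−2z^2)| grows like e^{2r^2}/2, so ρ ≥ 2. Hence ρ = 2.
Therefore ρ = 2.

Order ρ = 2.


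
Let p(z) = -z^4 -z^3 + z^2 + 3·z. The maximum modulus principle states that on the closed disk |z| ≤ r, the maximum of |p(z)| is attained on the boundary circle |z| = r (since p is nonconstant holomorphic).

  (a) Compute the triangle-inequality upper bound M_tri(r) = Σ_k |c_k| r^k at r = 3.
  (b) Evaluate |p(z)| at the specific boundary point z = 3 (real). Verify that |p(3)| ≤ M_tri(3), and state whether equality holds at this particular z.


Coefficients: c_0 = 0, c_1 = 3, c_2 = 1, c_3 = -1, c_4 = -1. Radius r = 3.
Part (a). Triangle bound: M_tri(r) = Σ_k |c_k| r^k
  = |0|·3^0 + |3|·3^1 + |1|·3^2 + |-1|·3^3 + |-1|·3^4
  = 0 + 9 + 9 + 27 + 81 = 126.
This bounds M(r) := max_{|z|=r} |p(z)| from above; equality holds iff all terms c_k z^k can be made to align in phase at a single z on |z|=r.
Part (b). At z = 3 (real, on the circle |z| = r):
  p(3) = (0)·3^0 + (3)·3^1 + (1)·3^2 + (-1)·3^3 + (-1)·3^4 = -90.
  |p(3)| = 90.
Check: |p(3)| = 90 ≤ 126 = M_tri(3). ✓ Equality does not hold at z = 3 (the coefficients have mixed signs, so the terms do not all align in phase there).

M_tri(3) = 126; |p(3)| = 90; equality at z=3: no.


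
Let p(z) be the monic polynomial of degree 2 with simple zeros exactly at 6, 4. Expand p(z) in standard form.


The polynomial is p(z) = ∏_{α ∈ S} (z − α), where S = {6, 4}.
Expanding the product yields: p(z) = z^2 -10·z + 24.
The resulting polynomial has degree 2 and real coefficients as required.

p(z) = z^2 -10·z + 24.


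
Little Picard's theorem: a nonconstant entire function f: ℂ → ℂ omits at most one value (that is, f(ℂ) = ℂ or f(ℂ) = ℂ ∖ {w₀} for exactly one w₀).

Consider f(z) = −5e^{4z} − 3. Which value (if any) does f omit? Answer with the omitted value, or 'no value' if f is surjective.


Little Picard bounds the complement of f(ℂ) to at most one point.
e^{4z} is never zero on ℂ, so -5·e^{4z} takes every value in ℂ ∖ {0}. Adding -3 shifts the range to ℂ ∖ {-3}. Thus f omits exactly the value -3.

Omitted value: -3.


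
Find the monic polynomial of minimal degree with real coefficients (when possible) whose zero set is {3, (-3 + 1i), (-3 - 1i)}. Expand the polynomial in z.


The polynomial is p(z) = ∏_{α ∈ S} (z − α), where S = {3, (-3 + 1i), (-3 - 1i)}.
Expanding the product yields: p(z) = z^3 + 3·z^2 -8·z -30.
Note conjugate pairs combine to real quadratics: (z − (-3+1i))(z − (-3−1i)) = z² + 6z + 10.
The resulting polynomial has degree 3 and real coefficients as required.

p(z) = z^3 + 3·z^2 -8·z -30.


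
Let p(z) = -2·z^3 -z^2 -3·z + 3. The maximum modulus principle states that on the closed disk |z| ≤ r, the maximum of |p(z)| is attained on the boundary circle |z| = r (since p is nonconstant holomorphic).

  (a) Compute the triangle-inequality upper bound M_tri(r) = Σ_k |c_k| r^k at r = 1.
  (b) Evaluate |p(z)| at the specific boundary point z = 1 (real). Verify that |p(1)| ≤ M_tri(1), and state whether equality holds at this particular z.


Coefficients: c_0 = 3, c_1 = -3, c_2 = -1, c_3 = -2. Radius r = 1.
Part (a). Triangle bound: M_tri(r) = Σ_k |c_k| r^k
  = |3|·1^0 + |-3|·1^1 + |-1|·1^2 + |-2|·1^3
  = 3 + 3 + 1 + 2 = 9.
This bounds M(r) := max_{|z|=r} |p(z)| from above; equality holds iff all terms c_k z^k can be made to align in phase at a single z on |z|=r.
Part (b). At z = 1 (real, on the circle |z| = r):
  p(1) = (3)·1^0 + (-3)·1^1 + (-1)·1^2 + (-2)·1^3 = -3.
  |p(1)| = 3.
Check: |p(1)| = 3 ≤ 9 = M_tri(1). ✓ Equality does not hold at z = 1 (the coefficients have mixed signs, so the terms do not all align in phase there).

M_tri(1) = 9; |p(1)| = 3; equality at z=1: no.


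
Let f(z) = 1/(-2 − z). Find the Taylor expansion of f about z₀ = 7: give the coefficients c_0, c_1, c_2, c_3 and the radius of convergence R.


Let w = z − z₀, so z = z₀ + w.
Then -2 − z = -2 − (z₀ + w) = (-2 − z₀) − w = -9 − w.
f(z) = 1/(-9 − w) = (1/(-9)) · 1/(1 − w/(-9)) = Σ_{n≥0} w^n / (-9)^(n+1).
So c_n = 1/(-9)^(n+1):
  c_0 = 1/(-9)^1 = -1/9.
  c_1 = 1/(-9)^2 = 1/81.
  c_2 = 1/(-9)^3 = -1/729.
  c_3 = 1/(-9)^4 = 1/6561.
The series is valid for |w/d| < 1, i.e. |z − z₀| < |d|.
Radius of convergence: R = |-2 − z₀| = |-9| = 9 (distance from z₀ to the singularity z = -2).

c_0 = -1/9, c_1 = 1/81, c_2 = -1/729, c_3 = 1/6561; R = 9.


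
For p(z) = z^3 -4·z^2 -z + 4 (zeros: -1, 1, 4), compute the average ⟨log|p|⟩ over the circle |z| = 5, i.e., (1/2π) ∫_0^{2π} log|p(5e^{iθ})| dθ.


Zeros: -1, 1, 4; r = 5.
Inside |z| < r: -1, 1, 4. Outside (|z| ≥ r): ∅.
p(0) = 4, so log|p(0)| = log(4) = 1.3863.
Apply Jensen: I(r) = log|p(0)| + Σ_k log(r/|z_k|), summed over zeros inside |z| < r.
  log(r/|z_k|) for z_k = -1: log(5/1) = 1.6094
  log(r/|z_k|) for z_k = 1: log(5/1) = 1.6094
  log(r/|z_k|) for z_k = 4: log(5/4) = 0.2231
Sum over inside zeros: 3.4420.
I(r) = log|p(0)| + (inside sum) = 1.3863 + 3.4420 = 4.8283.
Closed form (all zeros inside, monic): I(r) = n·log(r) = 3·log(5) = 4.8283. ✓

I(r) ≈ 4.8283.


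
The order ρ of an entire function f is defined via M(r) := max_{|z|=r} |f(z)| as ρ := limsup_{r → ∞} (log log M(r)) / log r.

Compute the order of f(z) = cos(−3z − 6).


cos(w) is a linear combination of e^{iw} and e^{−iw} (or e^w, e^{−w} in the hyperbolic case), so |cos(w)| ≤ e^{|w|}. With w = −3z − 6, |w| ≤ 3|z| + 6 = 3r + 6 on |z| = r, giving M(r) ≤ e^{3r + 6}, so ρ ≤ 1. On a suitable ray (z = it for sin/cos; z = t for sinh/cosh, t real → ∞), |cos(−3z − 6)| grows like e^{3|t|}/2, so ρ ≥ 1. Hence ρ = 1.
Therefore ρ = 1.

Order ρ = 1.


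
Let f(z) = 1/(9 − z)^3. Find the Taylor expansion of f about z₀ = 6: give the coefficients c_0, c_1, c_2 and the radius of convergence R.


Let w = z − z₀, so z = z₀ + w.
Then 9 − z = 9 − (z₀ + w) = (9 − z₀) − w = 3 − w.
f(z) = 1/(3 − w)^3 = (1/(3)^3) · (1 − w/(3))^{−3}.
By the binomial series (1−u)^{−3} = Σ_{n≥0} C(n+2, 2) u^n for |u|<1, with u = w/(3):
  c_n = C(n+2, 2) / (3)^(n+3).
  c_0 = 1/(3)^3 = 1/27.
  c_1 = 3/(3)^4 = 1/27.
  c_2 = 6/(3)^5 = 2/81.
The series is valid for |w/d| < 1, i.e. |z − z₀| < |d|.
Radius of convergence: R = |9 − z₀| = |3| = 3 (distance from z₀ to the singularity z = 9).

c_0 = 1/27, c_1 = 1/27, c_2 = 2/81; R = 3.


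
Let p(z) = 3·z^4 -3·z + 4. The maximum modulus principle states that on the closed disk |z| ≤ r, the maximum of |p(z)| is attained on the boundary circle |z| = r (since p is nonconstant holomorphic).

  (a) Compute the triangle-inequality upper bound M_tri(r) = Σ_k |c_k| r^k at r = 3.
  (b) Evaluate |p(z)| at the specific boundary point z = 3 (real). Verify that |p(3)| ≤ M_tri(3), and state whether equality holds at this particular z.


Coefficients: c_0 = 4, c_1 = -3, c_2 = 0, c_3 = 0, c_4 = 3. Radius r = 3.
Part (a). Triangle bound: M_tri(r) = Σ_k |c_k| r^k
  = |4|·3^0 + |-3|·3^1 + |0|·3^2 + |0|·3^3 + |3|·3^4
  = 4 + 9 + 0 + 0 + 243 = 256.
This bounds M(r) := max_{|z|=r} |p(z)| from above; equality holds iff all terms c_k z^k can be made to align in phase at a single z on |z|=r.
Part (b). At z = 3 (real, on the circle |z| = r):
  p(3) = (4)·3^0 + (-3)·3^1 + (0)·3^2 + (0)·3^3 + (3)·3^4 = 238.
  |p(3)| = 238.
Check: |p(3)| = 238 ≤ 256 = M_tri(3). ✓ Equality does not hold at z = 3 (the coefficients have mixed signs, so the terms do not all align in phase there).

M_tri(3) = 256; |p(3)| = 238; equality at z=3: no.
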